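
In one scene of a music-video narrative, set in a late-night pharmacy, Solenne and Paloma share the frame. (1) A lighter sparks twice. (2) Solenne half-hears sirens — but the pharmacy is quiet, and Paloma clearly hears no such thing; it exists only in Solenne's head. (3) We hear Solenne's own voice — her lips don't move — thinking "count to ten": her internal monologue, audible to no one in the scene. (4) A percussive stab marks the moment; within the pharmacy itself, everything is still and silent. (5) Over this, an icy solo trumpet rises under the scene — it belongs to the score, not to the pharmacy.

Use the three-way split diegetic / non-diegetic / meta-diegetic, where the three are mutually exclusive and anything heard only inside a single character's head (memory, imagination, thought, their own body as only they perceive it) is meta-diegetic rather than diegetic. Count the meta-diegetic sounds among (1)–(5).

(1) is diegetic: an in-world source (a lighter); characters could hear it.
Sound (2): subjective to Solenne: the pharmacy is silent and Paloma hears nothing, so meta-diegetic.
(3) is meta-diegetic: internal monologue — inside Solenne's mind, not spoken into the scene.
(4) it's a sound-design accent with no in-world source; no one in the scene can hear it → non-diegetic.
(5) is non-diegetic: nothing in the pharmacy produces it and the characters don't hear it — pure soundtrack.
Meta-diegetic: (2), (3) — that's 2.

2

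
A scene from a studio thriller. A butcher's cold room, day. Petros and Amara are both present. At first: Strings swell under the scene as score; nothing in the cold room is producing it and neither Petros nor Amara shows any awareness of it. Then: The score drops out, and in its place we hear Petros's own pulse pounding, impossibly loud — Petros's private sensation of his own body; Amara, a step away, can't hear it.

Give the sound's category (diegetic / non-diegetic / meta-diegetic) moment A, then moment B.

non-diegetic, meta-diegetic

Moment A: underscore with no in-world source, inaudible to the characters → non-diegetic.
Moment B: the body sound is Petros's subjective perception alone — Amara can't hear it → meta-diegetic.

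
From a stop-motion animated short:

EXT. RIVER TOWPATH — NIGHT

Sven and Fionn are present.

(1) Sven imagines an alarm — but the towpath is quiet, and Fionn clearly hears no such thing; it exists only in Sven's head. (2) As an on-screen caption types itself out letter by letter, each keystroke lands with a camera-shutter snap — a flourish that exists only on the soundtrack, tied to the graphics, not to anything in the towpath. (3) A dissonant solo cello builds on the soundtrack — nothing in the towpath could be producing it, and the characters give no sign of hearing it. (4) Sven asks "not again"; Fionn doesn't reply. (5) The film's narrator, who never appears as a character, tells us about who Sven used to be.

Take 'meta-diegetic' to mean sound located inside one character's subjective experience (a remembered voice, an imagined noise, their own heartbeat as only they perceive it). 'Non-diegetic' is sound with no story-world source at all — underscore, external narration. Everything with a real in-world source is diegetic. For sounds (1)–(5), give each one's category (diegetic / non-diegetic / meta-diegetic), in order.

(1) is meta-diegetic: the sound is imagined by Sven; nothing in the story world is producing it and Fionn can't hear it.
(2) is non-diegetic: the caption isn't part of the story world, so neither is the sound tied to it.
(3) score with no on-screen or off-screen source; it exists for the audience alone → non-diegetic.
(4) is diegetic: Sven is a character speaking aloud in the scene.
(5) is non-diegetic: commentary laid over the scene from outside the fiction.

meta-diegetic, non-diegetic, non-diegetic, diegetic, non-diegetic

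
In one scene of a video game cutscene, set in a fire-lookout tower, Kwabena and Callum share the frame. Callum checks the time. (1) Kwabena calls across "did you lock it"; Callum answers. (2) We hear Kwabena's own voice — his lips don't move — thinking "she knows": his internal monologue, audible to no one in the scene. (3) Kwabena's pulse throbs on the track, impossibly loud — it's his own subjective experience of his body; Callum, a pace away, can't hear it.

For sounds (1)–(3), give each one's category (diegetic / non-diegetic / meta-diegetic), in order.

(1) Kwabena is a character speaking aloud in the scene → diegetic.
Sound (2): it's Kwabena's unspoken thought, heard only by the audience via his subjectivity, so meta-diegetic.
Sound (3): point-of-audition from inside Kwabena's body; not a sound in the room, so meta-diegetic.

diegetic, meta-diegetic, meta-diegetic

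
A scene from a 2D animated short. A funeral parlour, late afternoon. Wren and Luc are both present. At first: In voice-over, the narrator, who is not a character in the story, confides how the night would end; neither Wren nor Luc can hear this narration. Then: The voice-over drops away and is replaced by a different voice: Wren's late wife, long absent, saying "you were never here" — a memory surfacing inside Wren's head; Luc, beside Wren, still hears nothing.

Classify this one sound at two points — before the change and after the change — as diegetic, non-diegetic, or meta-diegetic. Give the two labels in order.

Before the change: the external narrator addresses only the audience — outside the story world → non-diegetic.
After the change: the replacement voice is a memory inside Wren's mind specifically → meta-diegetic.

non-diegetic, meta-diegetic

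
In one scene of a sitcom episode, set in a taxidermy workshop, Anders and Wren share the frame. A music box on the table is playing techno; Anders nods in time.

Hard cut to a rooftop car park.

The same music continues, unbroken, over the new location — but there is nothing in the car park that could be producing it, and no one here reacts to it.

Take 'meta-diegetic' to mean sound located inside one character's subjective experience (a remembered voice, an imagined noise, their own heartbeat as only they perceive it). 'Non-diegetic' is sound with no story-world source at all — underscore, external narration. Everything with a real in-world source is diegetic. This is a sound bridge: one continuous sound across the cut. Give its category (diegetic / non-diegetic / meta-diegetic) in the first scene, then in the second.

Scene one: a music box is an on-screen source and Anders reacts to it → diegetic.
Scene two: there is no source in the car park and no one hears it — it's now underscore → non-diegetic.

diegetic, non-diegetic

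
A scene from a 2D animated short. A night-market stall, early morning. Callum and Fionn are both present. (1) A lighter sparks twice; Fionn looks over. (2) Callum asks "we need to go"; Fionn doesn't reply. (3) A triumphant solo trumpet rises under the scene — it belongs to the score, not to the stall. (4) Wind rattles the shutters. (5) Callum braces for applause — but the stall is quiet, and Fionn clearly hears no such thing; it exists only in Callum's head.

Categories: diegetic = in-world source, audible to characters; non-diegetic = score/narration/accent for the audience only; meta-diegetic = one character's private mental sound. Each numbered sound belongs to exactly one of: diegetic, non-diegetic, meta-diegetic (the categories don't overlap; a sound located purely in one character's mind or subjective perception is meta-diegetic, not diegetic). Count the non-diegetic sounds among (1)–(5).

1

Sound (1): an in-world source (a lighter); characters could hear it, so diegetic.
(2) is diegetic: spoken by a character present in the story world.
(3) it has no source in the story world and no character can hear it — it's underscore → non-diegetic.
(4) is diegetic: wind is part of the location's real environment.
(5) is meta-diegetic: the sound is imagined by Callum; nothing in the story world is producing it and Fionn can't hear it.
So 1 of the 5 is non-diegetic: (3).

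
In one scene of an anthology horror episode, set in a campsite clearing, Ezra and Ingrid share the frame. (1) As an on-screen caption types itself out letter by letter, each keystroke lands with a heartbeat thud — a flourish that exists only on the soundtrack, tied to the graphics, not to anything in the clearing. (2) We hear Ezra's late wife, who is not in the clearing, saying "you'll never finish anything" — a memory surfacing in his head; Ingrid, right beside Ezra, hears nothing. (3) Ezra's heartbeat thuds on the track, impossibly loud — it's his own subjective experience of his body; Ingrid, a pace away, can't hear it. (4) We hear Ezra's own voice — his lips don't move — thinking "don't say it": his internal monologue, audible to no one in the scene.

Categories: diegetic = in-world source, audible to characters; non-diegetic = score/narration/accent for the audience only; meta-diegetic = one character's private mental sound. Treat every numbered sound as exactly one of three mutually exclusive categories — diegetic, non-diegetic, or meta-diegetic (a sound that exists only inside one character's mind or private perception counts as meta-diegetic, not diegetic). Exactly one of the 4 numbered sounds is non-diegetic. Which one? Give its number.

1

Sound (1): the caption isn't part of the story world, so neither is the sound tied to it, so non-diegetic.
(2) the voice is a memory playing only inside Ezra's mind; Ingrid can't hear it → meta-diegetic.
(3) point-of-audition from inside Ezra's body; not a sound in the room → meta-diegetic.
Sound (4): it's Ezra's unspoken thought, heard only by the audience via his subjectivity, so meta-diegetic.
Only (1) is non-diegetic.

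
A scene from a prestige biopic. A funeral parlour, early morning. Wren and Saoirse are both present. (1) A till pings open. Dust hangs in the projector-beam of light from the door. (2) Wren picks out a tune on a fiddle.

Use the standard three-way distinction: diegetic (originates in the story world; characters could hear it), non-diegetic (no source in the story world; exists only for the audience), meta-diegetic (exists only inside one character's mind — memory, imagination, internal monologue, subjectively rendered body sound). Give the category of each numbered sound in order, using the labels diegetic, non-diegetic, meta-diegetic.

diegetic, diegetic

(1) is diegetic: an in-world source (a till); characters could hear it.
Sound (2): the instrument and the performer are both in the scene, so diegetic.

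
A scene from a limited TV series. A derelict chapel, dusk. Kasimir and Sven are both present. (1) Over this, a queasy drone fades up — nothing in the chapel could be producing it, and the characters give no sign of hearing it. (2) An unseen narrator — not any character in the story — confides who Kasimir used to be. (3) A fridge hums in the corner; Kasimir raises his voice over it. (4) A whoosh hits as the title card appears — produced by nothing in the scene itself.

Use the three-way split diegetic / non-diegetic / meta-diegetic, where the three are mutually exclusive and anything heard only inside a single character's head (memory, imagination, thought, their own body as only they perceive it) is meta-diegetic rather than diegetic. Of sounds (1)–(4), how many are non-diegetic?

3

(1) is non-diegetic: nothing in the chapel produces it and the characters don't hear it — pure soundtrack.
(2) the narrator exists outside the story world, addressing only the audience → non-diegetic.
Sound (3): ambient/room sound belonging to the story's physical space, so diegetic.
Sound (4): an editorial stinger — it belongs to the cut, not the story world, so non-diegetic.
Non-diegetic: (1), (2), (4) — that's 3.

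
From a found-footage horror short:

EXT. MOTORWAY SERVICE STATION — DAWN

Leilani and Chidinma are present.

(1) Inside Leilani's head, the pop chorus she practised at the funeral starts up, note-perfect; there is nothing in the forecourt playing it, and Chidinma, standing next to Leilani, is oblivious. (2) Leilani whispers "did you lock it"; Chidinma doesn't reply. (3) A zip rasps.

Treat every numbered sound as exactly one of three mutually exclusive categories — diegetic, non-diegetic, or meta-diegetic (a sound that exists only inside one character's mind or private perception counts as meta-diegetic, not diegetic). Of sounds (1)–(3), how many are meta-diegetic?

1

Sound (1): the music is a memory playing inside Leilani's mind alone; no real-world source, Chidinma can't hear it, so meta-diegetic.
(2) on-screen dialogue — Leilani speaks and Chidinma is there to hear → diegetic.
(3) the sound comes from a zip physically present in the location → diegetic.
Meta-diegetic: (1) — that's 1.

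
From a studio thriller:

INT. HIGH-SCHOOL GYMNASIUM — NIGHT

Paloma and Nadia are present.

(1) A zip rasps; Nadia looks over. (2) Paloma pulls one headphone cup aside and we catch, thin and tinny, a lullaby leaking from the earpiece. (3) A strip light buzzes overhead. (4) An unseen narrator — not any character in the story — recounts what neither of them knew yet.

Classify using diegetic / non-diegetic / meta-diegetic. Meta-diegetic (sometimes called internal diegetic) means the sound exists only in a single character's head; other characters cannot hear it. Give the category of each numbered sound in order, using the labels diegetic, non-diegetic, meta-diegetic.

(1) is diegetic: the sound comes from a zip physically present in the location.
(2) the headphones are an on-screen source → diegetic.
(3) ambient/room sound belonging to the story's physical space → diegetic.
(4) the narrator exists outside the story world, addressing only the audience → non-diegetic.

diegetic, diegetic, diegetic, non-diegetic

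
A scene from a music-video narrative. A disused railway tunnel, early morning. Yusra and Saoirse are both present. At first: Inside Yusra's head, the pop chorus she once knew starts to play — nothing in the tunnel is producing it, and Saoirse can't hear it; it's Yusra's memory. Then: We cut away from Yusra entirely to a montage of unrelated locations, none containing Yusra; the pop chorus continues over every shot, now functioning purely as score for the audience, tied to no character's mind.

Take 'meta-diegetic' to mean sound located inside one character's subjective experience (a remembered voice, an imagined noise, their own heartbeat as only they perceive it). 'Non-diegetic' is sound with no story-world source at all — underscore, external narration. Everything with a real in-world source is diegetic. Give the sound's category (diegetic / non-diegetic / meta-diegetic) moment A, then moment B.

meta-diegetic, non-diegetic

Moment A: the music lives inside Yusra's mind alone; Saoirse can't hear it → meta-diegetic.
Moment B: once it plays over shots Yusra isn't in, detached from any character's subjectivity, it's conventional underscore → non-diegetic.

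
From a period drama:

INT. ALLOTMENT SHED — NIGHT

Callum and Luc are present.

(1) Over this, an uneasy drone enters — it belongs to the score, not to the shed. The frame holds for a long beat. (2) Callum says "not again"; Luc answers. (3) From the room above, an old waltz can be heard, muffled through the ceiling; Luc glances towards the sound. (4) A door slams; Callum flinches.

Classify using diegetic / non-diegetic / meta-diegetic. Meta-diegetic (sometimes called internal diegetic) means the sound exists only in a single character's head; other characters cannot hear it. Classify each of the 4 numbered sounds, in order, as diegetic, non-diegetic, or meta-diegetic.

non-diegetic, diegetic, diegetic, diegetic

Sound (1): score with no on-screen or off-screen source; it exists for the audience alone, so non-diegetic.
(2) is diegetic: Callum is a character speaking aloud in the scene.
(3) is diegetic: off-screen diegetic: the source is out of frame but still in the story's space.
(4) a door is a real object/event in the scene's world → diegetic.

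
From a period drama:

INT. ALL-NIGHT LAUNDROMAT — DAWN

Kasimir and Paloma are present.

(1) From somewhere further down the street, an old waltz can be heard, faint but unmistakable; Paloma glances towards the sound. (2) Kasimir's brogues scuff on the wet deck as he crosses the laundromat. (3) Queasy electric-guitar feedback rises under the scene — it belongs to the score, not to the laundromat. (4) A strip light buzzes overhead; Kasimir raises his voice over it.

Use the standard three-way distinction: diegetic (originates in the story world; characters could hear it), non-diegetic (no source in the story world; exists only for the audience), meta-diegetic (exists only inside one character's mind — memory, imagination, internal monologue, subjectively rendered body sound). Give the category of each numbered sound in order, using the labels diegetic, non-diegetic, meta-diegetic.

diegetic, diegetic, non-diegetic, diegetic

Sound (1): it's coming from somewhere further down the street — a location within the story world — and Paloma reacts, so diegetic.
(2) it's the physical sound of Kasimir moving in the space → diegetic.
(3) nothing in the laundromat produces it and the characters don't hear it — pure soundtrack → non-diegetic.
Sound (4): it's the actual ambient sound of the location, so diegetic.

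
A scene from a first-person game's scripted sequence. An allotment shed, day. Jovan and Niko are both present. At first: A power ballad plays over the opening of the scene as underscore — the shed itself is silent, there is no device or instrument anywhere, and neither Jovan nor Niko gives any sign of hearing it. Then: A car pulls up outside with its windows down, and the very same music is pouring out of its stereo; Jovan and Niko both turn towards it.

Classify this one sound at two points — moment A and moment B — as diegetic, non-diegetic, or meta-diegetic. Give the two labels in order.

Moment A: no in-world source exists and no character can hear it — underscore → non-diegetic.
Moment B: the car stereo is now a real source in the story world and the characters hear it → diegetic.

non-diegetic, diegetic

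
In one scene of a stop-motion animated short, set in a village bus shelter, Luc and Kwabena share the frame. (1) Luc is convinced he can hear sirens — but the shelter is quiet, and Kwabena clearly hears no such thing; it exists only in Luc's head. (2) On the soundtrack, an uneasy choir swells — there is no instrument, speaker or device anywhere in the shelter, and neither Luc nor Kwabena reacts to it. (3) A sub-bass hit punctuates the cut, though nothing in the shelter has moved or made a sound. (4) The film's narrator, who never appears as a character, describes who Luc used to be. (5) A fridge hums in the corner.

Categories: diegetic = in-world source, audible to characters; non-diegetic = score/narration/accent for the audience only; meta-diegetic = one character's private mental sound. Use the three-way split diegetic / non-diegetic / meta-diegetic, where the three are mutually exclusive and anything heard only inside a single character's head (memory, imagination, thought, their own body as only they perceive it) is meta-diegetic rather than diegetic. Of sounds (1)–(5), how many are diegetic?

(1) Luc alone 'hears' it — an imagined sound, not present in the space → meta-diegetic.
(2) nothing in the shelter produces it and the characters don't hear it — pure soundtrack → non-diegetic.
(3) is non-diegetic: it's a sound-design accent with no in-world source; no one in the scene can hear it.
(4) is non-diegetic: the narrator exists outside the story world, addressing only the audience.
(5) is diegetic: a fridge is part of the location's real environment.
So 1 of the 5 is diegetic: (5).

1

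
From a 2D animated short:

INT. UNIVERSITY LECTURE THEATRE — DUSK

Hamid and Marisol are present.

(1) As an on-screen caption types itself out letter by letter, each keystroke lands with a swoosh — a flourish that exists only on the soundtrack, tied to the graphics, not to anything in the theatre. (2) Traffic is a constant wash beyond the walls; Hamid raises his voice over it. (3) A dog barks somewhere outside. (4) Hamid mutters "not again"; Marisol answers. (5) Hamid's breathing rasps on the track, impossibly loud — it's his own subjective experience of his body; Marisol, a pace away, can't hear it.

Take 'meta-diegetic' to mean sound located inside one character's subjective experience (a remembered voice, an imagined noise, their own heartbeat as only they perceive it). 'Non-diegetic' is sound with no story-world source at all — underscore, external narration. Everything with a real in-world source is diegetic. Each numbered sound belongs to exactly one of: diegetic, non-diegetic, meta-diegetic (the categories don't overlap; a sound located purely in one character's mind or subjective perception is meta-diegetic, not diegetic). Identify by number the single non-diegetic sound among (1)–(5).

(1) is non-diegetic: the caption isn't part of the story world, so neither is the sound tied to it.
(2) ambient/room sound belonging to the story's physical space → diegetic.
(3) is diegetic: an in-world source (a dog); characters could hear it.
(4) is diegetic: on-screen dialogue — Hamid speaks and Marisol is there to hear.
(5) is meta-diegetic: point-of-audition from inside Hamid's body; not a sound in the room.
Only (1) is non-diegetic.

1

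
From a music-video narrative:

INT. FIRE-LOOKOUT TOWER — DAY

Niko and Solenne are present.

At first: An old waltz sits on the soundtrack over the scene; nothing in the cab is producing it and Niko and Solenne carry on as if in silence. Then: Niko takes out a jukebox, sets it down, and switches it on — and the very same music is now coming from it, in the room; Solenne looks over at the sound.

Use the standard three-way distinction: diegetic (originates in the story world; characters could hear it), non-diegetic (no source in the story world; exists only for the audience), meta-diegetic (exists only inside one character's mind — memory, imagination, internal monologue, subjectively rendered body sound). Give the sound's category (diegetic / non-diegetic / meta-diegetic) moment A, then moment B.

Moment A: no in-world source exists and no character can hear it — underscore → non-diegetic.
Moment B: a jukebox is now a real source in the story world and the characters hear it → diegetic.

non-diegetic, diegetic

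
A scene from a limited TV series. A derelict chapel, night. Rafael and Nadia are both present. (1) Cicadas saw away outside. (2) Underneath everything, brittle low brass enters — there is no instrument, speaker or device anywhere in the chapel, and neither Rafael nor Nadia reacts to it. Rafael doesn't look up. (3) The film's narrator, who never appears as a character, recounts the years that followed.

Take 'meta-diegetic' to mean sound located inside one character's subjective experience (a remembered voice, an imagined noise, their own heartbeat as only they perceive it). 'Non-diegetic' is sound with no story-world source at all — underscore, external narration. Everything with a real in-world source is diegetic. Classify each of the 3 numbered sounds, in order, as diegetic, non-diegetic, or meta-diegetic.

diegetic, non-diegetic, non-diegetic

Sound (1): ambient/room sound belonging to the story's physical space, so diegetic.
(2) it has no source in the story world and no character can hear it — it's underscore → non-diegetic.
(3) is non-diegetic: external voice-over — not a character, not heard by anyone in the scene.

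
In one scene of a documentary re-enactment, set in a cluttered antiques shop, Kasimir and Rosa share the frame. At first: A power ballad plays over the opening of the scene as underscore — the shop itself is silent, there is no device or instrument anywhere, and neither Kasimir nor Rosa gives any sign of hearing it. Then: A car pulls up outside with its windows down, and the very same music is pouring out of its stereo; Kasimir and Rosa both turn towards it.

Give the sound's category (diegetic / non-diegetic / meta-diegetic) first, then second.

First: no in-world source exists and no character can hear it — underscore → non-diegetic.
Second: the car stereo is now a real source in the story world and the characters hear it → diegetic.

non-diegetic, diegetic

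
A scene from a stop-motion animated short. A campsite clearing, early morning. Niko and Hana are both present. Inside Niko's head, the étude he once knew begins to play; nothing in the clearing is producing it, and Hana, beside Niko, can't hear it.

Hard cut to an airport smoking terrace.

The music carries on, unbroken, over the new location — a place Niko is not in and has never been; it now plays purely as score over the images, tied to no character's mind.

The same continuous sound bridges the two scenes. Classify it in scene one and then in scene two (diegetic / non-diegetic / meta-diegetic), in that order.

meta-diegetic, non-diegetic

Scene one: the music exists only inside Niko's mind; Hana can't hear it → meta-diegetic.
Scene two: it's detached from Niko entirely and plays over unrelated images with no in-world source — conventional underscore → non-diegetic.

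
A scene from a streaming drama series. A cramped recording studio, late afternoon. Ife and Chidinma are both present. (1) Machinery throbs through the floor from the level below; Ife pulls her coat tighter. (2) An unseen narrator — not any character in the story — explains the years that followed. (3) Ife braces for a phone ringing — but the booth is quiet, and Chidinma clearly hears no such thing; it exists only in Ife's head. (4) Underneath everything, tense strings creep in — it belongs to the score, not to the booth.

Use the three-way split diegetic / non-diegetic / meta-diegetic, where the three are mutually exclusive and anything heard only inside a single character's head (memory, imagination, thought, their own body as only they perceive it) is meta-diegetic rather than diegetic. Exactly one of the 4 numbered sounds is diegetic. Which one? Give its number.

Sound (1): ambient/room sound belonging to the story's physical space, so diegetic.
(2) external voice-over — not a character, not heard by anyone in the scene → non-diegetic.
Sound (3): the sound is imagined by Ife; nothing in the story world is producing it and Chidinma can't hear it, so meta-diegetic.
(4) score with no on-screen or off-screen source; it exists for the audience alone → non-diegetic.
Only (1) is diegetic.

1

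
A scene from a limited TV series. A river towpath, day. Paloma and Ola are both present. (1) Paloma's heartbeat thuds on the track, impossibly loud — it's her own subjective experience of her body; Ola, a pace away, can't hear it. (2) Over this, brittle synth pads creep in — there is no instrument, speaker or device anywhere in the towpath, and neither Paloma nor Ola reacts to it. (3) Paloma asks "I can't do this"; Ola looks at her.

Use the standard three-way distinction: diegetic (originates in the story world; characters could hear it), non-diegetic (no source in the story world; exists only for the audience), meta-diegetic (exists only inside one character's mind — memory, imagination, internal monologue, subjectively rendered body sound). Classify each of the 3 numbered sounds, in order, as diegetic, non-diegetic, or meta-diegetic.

meta-diegetic, non-diegetic, diegetic

(1) is meta-diegetic: it's Paloma's internal bodily sensation rendered as sound; only Paloma 'hears' it.
(2) is non-diegetic: nothing in the towpath produces it and the characters don't hear it — pure soundtrack.
Sound (3): spoken by a character present in the story world, so diegetic.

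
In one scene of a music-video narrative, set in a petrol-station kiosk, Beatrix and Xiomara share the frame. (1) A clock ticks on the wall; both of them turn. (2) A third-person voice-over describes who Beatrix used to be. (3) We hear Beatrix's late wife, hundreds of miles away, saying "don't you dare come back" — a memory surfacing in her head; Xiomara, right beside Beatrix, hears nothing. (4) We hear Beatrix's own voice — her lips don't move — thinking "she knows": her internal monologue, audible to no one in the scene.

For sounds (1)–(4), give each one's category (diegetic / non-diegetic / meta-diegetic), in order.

(1) an in-world source (a clock); characters could hear it → diegetic.
Sound (2): commentary laid over the scene from outside the fiction, so non-diegetic.
Sound (3): a remembered line, private to Beatrix — not present in the room, not audible to Xiomara, so meta-diegetic.
(4) internal monologue — inside Beatrix's mind, not spoken into the scene → meta-diegetic.

diegetic, non-diegetic, meta-diegetic, meta-diegetic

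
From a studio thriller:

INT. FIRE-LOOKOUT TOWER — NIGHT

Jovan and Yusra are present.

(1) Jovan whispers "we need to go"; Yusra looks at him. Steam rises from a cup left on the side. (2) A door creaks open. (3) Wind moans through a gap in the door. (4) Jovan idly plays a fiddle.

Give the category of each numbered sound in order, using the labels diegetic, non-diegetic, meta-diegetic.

diegetic, diegetic, diegetic, diegetic

Sound (1): spoken by a character present in the story world, so diegetic.
Sound (2): the sound comes from a door physically present in the location, so diegetic.
(3) it's the actual ambient sound of the location → diegetic.
(4) a character is playing a fiddle on screen → diegetic.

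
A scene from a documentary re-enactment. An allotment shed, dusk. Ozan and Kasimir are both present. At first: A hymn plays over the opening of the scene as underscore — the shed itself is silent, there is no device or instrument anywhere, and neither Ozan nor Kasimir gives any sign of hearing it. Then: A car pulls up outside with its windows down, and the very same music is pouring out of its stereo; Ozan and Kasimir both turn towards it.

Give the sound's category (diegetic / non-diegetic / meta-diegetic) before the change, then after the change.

non-diegetic, diegetic

Before the change: no in-world source exists and no character can hear it — underscore → non-diegetic.
After the change: the car stereo is now a real source in the story world and the characters hear it → diegetic.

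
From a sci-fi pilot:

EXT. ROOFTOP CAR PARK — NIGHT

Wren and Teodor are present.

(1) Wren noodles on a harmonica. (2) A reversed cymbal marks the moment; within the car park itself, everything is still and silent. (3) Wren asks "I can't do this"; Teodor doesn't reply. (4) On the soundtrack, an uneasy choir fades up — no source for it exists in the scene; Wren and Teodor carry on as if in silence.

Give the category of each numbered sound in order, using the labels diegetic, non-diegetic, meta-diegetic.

(1) is diegetic: the instrument and the performer are both in the scene.
Sound (2): it's a sound-design accent with no in-world source; no one in the scene can hear it, so non-diegetic.
Sound (3): Wren is a character speaking aloud in the scene, so diegetic.
Sound (4): score with no on-screen or off-screen source; it exists for the audience alone, so non-diegetic.

diegetic, non-diegetic, diegetic, non-diegetic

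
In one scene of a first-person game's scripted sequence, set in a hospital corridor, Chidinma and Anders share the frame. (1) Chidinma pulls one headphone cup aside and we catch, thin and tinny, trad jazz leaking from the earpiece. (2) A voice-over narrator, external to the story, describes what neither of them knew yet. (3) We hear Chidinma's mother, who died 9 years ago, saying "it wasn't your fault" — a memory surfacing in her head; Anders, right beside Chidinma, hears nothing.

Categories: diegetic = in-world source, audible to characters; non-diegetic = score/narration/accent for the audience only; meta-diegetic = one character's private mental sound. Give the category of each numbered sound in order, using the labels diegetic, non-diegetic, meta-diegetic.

diegetic, non-diegetic, meta-diegetic

Sound (1): the earpiece is a real device on Chidinma's head — source music, so diegetic.
(2) external voice-over — not a character, not heard by anyone in the scene → non-diegetic.
Sound (3): a remembered line, private to Chidinma — not present in the room, not audible to Anders, so meta-diegetic.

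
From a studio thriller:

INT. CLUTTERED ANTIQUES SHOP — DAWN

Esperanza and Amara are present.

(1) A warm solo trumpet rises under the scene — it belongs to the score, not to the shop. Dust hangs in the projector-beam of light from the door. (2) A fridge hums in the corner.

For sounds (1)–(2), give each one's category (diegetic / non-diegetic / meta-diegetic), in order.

(1) is non-diegetic: it has no source in the story world and no character can hear it — it's underscore.
(2) it's the actual ambient sound of the location → diegetic.

non-diegetic, diegetic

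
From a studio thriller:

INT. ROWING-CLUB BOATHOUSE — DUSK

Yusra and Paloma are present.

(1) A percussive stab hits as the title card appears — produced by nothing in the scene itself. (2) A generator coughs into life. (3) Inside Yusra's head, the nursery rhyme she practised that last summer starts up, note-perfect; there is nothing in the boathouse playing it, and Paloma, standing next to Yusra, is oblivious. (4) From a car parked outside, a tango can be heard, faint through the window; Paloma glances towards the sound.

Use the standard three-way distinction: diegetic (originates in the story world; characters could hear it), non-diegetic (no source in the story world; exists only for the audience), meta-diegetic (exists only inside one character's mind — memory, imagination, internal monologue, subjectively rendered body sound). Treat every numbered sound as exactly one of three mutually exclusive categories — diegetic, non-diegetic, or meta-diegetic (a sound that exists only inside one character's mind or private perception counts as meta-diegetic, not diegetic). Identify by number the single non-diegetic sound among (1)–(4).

1

(1) is non-diegetic: an editorial stinger — it belongs to the cut, not the story world.
Sound (2): a generator is a real object/event in the scene's world, so diegetic.
(3) is meta-diegetic: the music is a memory playing inside Yusra's mind alone; no real-world source, Paloma can't hear it.
(4) it's coming from a car parked outside — a location within the story world — and Paloma reacts → diegetic.
Only (1) is non-diegetic.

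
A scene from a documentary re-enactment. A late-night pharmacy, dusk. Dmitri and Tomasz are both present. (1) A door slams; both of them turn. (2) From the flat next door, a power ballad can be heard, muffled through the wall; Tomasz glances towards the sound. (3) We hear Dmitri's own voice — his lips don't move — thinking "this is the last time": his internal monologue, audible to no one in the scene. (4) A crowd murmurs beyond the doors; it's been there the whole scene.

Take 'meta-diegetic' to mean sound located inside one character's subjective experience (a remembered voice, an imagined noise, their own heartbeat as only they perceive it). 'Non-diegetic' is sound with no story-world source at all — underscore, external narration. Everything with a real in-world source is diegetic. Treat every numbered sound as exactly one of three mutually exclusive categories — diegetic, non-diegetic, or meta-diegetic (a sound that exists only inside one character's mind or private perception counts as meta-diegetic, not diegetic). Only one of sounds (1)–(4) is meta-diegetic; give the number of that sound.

3

(1) is diegetic: an in-world source (a door); characters could hear it.
Sound (2): off-screen diegetic: the source is out of frame but still in the story's space, so diegetic.
(3) it's Dmitri's unspoken thought, heard only by the audience via his subjectivity → meta-diegetic.
(4) is diegetic: ambient/room sound belonging to the story's physical space.
Only (3) is meta-diegetic.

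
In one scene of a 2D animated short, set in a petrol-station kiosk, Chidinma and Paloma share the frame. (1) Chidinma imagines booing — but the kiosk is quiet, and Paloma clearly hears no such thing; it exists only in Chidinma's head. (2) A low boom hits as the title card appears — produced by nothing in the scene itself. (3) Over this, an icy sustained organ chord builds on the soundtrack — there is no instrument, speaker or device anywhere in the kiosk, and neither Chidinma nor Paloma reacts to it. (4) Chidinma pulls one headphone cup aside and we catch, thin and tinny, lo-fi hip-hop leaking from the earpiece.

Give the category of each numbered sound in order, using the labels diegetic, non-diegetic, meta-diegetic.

(1) the sound is imagined by Chidinma; nothing in the story world is producing it and Paloma can't hear it → meta-diegetic.
(2) is non-diegetic: it's a sound-design accent with no in-world source; no one in the scene can hear it.
Sound (3): nothing in the kiosk produces it and the characters don't hear it — pure soundtrack, so non-diegetic.
(4) it's leaking from a physical pair of headphones in the scene → diegetic.

meta-diegetic, non-diegetic, non-diegetic, diegetic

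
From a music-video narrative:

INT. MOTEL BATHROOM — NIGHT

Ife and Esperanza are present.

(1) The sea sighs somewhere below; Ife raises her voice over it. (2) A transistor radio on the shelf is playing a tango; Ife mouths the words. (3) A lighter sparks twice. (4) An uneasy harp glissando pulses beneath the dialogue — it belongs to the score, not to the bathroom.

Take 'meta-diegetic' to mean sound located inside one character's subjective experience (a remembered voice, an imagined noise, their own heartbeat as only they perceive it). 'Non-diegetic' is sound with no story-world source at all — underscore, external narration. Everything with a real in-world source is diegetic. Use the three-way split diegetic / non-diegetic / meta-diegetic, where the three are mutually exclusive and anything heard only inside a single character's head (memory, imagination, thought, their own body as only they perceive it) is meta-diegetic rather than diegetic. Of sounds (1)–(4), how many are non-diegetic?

1

Sound (1): it's the actual ambient sound of the location, so diegetic.
(2) is diegetic: a transistor radio is a physical source in the scene and Ife reacts to it.
Sound (3): the sound comes from a lighter physically present in the location, so diegetic.
(4) is non-diegetic: it has no source in the story world and no character can hear it — it's underscore.
So 1 of the 4 is non-diegetic: (4).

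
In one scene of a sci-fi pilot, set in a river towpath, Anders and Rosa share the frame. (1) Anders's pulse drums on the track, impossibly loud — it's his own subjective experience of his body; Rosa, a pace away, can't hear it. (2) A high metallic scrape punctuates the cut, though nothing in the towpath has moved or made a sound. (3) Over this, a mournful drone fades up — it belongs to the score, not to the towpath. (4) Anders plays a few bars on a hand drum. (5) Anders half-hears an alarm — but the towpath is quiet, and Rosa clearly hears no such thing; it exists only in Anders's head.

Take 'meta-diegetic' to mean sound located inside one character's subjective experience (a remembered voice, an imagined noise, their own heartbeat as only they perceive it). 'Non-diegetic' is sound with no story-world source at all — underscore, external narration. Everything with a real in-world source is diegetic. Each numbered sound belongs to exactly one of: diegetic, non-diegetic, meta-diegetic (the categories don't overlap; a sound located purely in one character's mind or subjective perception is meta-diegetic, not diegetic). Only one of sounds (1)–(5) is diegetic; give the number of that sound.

Sound (1): point-of-audition from inside Anders's body; not a sound in the room, so meta-diegetic.
(2) is non-diegetic: an editorial stinger — it belongs to the cut, not the story world.
(3) it has no source in the story world and no character can hear it — it's underscore → non-diegetic.
(4) is diegetic: the instrument and the performer are both in the scene.
(5) Anders alone 'hears' it — an imagined sound, not present in the space → meta-diegetic.
Only (4) is diegetic.

4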